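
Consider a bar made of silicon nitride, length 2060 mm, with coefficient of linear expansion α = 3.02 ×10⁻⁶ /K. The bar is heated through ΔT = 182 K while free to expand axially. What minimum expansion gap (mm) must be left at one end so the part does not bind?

ΔL = α·L₀·ΔT = 3.02×10⁻⁶ × 2060 mm × 182.0 K = 1.13 mm.

1.13 mm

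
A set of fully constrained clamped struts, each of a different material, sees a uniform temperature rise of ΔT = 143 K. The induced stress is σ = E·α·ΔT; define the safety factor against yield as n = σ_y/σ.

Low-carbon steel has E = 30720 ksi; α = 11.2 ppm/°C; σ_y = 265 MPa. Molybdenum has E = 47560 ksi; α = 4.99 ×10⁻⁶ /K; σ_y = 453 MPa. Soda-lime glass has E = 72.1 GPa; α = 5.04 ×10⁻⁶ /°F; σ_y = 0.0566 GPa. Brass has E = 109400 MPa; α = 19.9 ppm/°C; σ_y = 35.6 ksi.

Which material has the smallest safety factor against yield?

soda-lime glass

Per material, after unit conversion:
  low-carbon steel: E = 211.8, α = 11.2, σ_y = 265.0 → σ = 339 MPa, n = 0.781
  molybdenum: E = 327.9, α = 4.99, σ_y = 453.0 → σ = 234 MPa, n = 1.94
  soda-lime glass: E = 72.10, α = 9.07, σ_y = 56.60 → σ = 93.5 MPa, n = 0.605
  brass: E = 109.4, α = 19.9, σ_y = 245.5 → σ = 311 MPa, n = 0.788
The minimum is soda-lime glass at n = 0.605.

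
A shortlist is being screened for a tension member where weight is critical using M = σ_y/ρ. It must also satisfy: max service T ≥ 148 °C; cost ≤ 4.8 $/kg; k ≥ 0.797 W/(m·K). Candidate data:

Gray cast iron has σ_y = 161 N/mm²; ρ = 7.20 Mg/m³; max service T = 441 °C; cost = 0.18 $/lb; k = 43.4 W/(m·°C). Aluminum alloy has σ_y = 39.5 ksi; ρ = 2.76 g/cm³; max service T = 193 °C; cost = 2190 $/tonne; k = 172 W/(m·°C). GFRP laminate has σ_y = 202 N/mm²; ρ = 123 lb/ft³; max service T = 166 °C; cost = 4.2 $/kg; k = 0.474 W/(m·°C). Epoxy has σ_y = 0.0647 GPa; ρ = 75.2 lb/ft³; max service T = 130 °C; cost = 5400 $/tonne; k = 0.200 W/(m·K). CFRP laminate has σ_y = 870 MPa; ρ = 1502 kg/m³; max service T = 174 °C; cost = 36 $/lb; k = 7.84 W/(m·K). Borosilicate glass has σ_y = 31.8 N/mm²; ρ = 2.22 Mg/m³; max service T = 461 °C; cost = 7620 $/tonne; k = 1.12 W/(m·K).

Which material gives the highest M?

aluminum alloy

Screen on constraints: max service T ≥ 148 °C; cost ≤ 4.8 $/kg; k ≥ 0.797 W/(m·K). Survivors: gray cast iron, aluminum alloy.
Putting every candidate on a common basis:
  gray cast iron: σ_y = 161.0 MPa, ρ = 7200 kg/m³
  aluminum alloy: σ_y = 272.3 MPa, ρ = 2760 kg/m³
  aluminum alloy: M = 98.7 kN·m/kg
  gray cast iron: M = 22.4 kN·m/kg
Aluminum alloy has the largest M.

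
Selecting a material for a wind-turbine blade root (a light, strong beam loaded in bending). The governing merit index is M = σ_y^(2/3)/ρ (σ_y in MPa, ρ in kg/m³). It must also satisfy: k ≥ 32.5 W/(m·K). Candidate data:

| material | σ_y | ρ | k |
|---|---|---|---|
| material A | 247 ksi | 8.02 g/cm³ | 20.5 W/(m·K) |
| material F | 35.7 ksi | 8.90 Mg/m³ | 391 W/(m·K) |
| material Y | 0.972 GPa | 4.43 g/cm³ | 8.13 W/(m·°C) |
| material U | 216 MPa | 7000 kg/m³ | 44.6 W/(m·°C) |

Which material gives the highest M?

Screen on constraints: k ≥ 32.5 W/(m·K). Survivors: material F, material U.
After converting to SI:
  material F: σ_y = 246.1 MPa, ρ = 8900 kg/m³
  material U: σ_y = 216.0 MPa, ρ = 7000 kg/m³
  material U: M = 5.14×10⁻³
  material F: M = 4.41×10⁻³
Highest index: material U.

material U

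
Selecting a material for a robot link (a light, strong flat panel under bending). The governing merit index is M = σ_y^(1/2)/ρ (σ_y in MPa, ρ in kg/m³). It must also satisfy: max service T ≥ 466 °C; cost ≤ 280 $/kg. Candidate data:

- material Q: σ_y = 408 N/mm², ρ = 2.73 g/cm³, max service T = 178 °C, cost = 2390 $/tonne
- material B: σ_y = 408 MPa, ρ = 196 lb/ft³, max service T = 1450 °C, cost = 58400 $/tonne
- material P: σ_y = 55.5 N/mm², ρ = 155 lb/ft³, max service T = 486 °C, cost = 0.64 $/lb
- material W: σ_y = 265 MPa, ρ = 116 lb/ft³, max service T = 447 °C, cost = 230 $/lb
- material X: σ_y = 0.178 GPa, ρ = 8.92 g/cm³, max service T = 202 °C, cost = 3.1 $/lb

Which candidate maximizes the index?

Screen on constraints: max service T ≥ 466 °C; cost ≤ 280 $/kg. Survivors: material B, material P.
Convert each candidate to consistent units, then evaluate M:
  material B: σ_y = 408.0 MPa, ρ = 3140 kg/m³
  material P: σ_y = 55.50 MPa, ρ = 2483 kg/m³
  material B: M = 6.43×10⁻³
  material P: M = 3.00×10⁻³
Material B has the largest M.

material B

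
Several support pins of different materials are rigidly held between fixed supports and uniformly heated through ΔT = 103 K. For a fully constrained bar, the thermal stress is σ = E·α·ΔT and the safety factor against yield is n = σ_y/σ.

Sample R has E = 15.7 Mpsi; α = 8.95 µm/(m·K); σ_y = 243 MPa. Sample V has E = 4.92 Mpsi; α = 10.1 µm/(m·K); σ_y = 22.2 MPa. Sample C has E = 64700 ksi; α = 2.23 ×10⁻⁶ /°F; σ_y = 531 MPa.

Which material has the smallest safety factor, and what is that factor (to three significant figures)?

In consistent units (E in GPa, α in ×10⁻⁶/K, σ_y in MPa):
  sample R: E = 108.2, α = 8.95, σ_y = 243.0 → σ = 99.8 MPa, n = 2.44
  sample V: E = 33.92, α = 10.1, σ_y = 22.20 → σ = 35.3 MPa, n = 0.629
  sample C: E = 446.1, α = 4.01, σ_y = 531.0 → σ = 184 MPa, n = 2.88
Smallest n: sample V with n = 0.629.

sample V, n = 0.629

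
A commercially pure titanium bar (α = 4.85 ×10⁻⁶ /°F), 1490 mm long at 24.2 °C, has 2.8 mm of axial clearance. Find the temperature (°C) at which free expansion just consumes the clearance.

239 °C

α = 4.85×10⁻⁶/°F × 9/5 = 8.73×10⁻⁶/K.
α·L₀·ΔT = 2.8 mm ⇒ ΔT = 2.8 / (8.73×10⁻⁶ × 1490.0) = 215.3 K.
T = 24.2 + 215.3 = 239.5 °C.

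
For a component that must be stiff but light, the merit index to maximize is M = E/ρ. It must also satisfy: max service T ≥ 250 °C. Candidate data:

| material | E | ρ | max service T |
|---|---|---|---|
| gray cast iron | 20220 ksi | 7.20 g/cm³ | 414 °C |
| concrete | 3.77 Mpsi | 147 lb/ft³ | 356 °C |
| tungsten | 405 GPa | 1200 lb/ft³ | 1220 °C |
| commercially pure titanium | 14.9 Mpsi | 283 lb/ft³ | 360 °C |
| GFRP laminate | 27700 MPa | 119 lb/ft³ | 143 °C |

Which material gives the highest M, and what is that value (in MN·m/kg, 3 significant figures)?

Screen on constraints: max service T ≥ 250 °C. Survivors: gray cast iron, concrete, tungsten, commercially pure titanium.
After converting to SI:
  gray cast iron: E = 139.4 GPa, ρ = 7200 kg/m³
  concrete: E = 25.99 GPa, ρ = 2355 kg/m³
  tungsten: E = 405.0 GPa, ρ = 19220 kg/m³
  commercially pure titanium: E = 102.7 GPa, ρ = 4533 kg/m³
  commercially pure titanium: M = 22.7 MN·m/kg
  tungsten: M = 21.1 MN·m/kg
  gray cast iron: M = 19.4 MN·m/kg
  concrete: M = 11.0 MN·m/kg
Commercially pure titanium ranks first.

commercially pure titanium, M = 22.7 MN·m/kg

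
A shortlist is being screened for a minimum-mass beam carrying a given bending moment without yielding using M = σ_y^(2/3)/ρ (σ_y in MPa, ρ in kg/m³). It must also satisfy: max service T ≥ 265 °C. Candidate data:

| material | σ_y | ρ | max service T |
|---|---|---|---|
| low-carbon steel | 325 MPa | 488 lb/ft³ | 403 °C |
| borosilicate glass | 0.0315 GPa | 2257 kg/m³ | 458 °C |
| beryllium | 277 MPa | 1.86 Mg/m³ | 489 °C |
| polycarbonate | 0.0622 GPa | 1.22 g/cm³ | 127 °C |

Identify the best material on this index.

beryllium

Screen on constraints: max service T ≥ 265 °C. Survivors: low-carbon steel, borosilicate glass, beryllium.
Normalizing units and computing the index:
  low-carbon steel: σ_y = 325.0 MPa, ρ = 7817 kg/m³
  borosilicate glass: σ_y = 31.50 MPa, ρ = 2257 kg/m³
  beryllium: σ_y = 277.0 MPa, ρ = 1860 kg/m³
  beryllium: M = 22.8×10⁻³
  low-carbon steel: M = 6.05×10⁻³
  borosilicate glass: M = 4.42×10⁻³
Beryllium has the largest M.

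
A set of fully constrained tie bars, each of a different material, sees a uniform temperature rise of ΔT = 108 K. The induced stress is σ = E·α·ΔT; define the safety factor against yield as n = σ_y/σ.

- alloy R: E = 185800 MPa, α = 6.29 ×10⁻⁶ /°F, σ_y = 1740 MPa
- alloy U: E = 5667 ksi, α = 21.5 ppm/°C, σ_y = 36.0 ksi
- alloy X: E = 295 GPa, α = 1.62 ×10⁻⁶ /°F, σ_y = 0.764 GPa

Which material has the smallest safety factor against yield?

alloy U

With everything in SI (GPa, ×10⁻⁶/K, MPa):
  alloy R: E = 185.8, α = 11.3, σ_y = 1740 → σ = 227 MPa, n = 7.66
  alloy U: E = 39.07, α = 21.5, σ_y = 248.2 → σ = 90.7 MPa, n = 2.74
  alloy X: E = 295.0, α = 2.92, σ_y = 764.0 → σ = 92.9 MPa, n = 8.22
Alloy U has the lowest safety factor, n = 2.74.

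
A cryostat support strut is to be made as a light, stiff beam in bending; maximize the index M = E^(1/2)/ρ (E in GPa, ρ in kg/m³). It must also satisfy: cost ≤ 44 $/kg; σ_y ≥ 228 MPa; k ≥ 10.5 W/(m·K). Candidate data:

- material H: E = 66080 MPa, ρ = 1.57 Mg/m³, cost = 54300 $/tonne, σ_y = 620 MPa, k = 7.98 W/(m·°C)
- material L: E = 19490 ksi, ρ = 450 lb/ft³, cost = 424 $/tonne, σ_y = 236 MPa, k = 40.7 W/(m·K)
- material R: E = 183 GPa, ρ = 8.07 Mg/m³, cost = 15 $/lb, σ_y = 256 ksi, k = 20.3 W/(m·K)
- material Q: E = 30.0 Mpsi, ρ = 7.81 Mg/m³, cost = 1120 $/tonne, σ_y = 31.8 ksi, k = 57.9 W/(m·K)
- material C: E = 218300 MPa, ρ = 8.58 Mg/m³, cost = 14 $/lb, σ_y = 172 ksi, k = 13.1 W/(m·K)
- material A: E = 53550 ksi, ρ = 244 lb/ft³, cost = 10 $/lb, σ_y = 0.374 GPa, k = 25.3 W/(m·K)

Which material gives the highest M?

Screen on constraints: cost ≤ 44 $/kg; σ_y ≥ 228 MPa; k ≥ 10.5 W/(m·K). Survivors: material L, material R, material C, material A.
Normalizing units and computing the index:
  material L: E = 134.4 GPa, ρ = 7208 kg/m³
  material R: E = 183.0 GPa, ρ = 8070 kg/m³
  material C: E = 218.3 GPa, ρ = 8580 kg/m³
  material A: E = 369.2 GPa, ρ = 3909 kg/m³
  material A: M = 4.92×10⁻³
  material C: M = 1.72×10⁻³
  material R: M = 1.68×10⁻³
  material L: M = 1.61×10⁻³
Material A ranks first.

material A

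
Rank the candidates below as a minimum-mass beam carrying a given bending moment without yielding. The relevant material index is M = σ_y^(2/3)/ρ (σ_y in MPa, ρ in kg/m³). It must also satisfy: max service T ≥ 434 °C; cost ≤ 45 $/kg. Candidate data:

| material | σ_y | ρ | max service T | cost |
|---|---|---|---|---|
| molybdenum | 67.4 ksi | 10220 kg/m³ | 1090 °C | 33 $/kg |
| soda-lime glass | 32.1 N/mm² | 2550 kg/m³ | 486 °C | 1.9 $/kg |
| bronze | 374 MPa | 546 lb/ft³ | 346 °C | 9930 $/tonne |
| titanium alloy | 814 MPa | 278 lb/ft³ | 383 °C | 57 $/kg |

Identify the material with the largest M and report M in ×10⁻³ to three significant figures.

Screen on constraints: max service T ≥ 434 °C; cost ≤ 45 $/kg. Survivors: molybdenum, soda-lime glass.
In SI units:
  molybdenum: σ_y = 464.7 MPa, ρ = 10220 kg/m³
  soda-lime glass: σ_y = 32.10 MPa, ρ = 2550 kg/m³
  molybdenum: M = 5.87×10⁻³
  soda-lime glass: M = 3.96×10⁻³
Highest index: molybdenum.

molybdenum, M = 5.87×10⁻³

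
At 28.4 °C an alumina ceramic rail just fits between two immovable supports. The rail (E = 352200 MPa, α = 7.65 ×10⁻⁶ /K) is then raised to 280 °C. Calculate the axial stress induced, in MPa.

E = 352200 MPa = 352.2 GPa.
ΔT = 251.6 K. Constrained thermal stress σ = E·α·ΔT = 352.2×10³ MPa × 7.65×10⁻⁶ × 251.6 = 678 MPa (compressive).

678 MPa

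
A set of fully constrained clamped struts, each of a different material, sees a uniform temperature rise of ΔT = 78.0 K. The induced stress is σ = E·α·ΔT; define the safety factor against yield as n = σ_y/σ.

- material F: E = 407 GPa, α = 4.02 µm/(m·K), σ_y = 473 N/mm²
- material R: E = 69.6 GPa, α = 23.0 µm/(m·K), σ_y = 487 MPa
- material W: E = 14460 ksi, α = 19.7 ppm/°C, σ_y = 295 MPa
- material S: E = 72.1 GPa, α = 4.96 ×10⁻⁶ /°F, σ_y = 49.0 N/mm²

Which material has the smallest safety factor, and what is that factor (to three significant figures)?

material S, n = 0.976

With everything in SI (GPa, ×10⁻⁶/K, MPa):
  material F: E = 407.0, α = 4.02, σ_y = 473.0 → σ = 128 MPa, n = 3.71
  material R: E = 69.60, α = 23.0, σ_y = 487.0 → σ = 125 MPa, n = 3.90
  material W: E = 99.70, α = 19.7, σ_y = 295.0 → σ = 153 MPa, n = 1.93
  material S: E = 72.10, α = 8.93, σ_y = 49.00 → σ = 50.2 MPa, n = 0.976
Material S has the lowest safety factor, n = 0.976.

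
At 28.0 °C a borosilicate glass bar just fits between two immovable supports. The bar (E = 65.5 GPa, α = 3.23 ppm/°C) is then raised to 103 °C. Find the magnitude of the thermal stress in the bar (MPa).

15.9 MPa

ΔT = 75.00 K. Constrained thermal stress σ = E·α·ΔT = 65.50×10³ MPa × 3.23×10⁻⁶ × 75.00 = 15.9 MPa (compressive).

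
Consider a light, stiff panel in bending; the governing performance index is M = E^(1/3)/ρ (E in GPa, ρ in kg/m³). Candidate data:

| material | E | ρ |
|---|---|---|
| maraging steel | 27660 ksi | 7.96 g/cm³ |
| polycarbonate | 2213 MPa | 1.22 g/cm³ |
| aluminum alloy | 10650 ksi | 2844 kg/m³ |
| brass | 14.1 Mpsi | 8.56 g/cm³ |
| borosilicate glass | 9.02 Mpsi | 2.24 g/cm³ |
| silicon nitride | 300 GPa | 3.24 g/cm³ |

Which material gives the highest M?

After converting to SI:
  maraging steel: E = 190.7 GPa, ρ = 7960 kg/m³
  polycarbonate: E = 2.213 GPa, ρ = 1220 kg/m³
  aluminum alloy: E = 73.43 GPa, ρ = 2844 kg/m³
  brass: E = 97.22 GPa, ρ = 8560 kg/m³
  borosilicate glass: E = 62.19 GPa, ρ = 2240 kg/m³
  silicon nitride: E = 300.0 GPa, ρ = 3240 kg/m³
  silicon nitride: M = 2.07×10⁻³
  borosilicate glass: M = 1.77×10⁻³
  aluminum alloy: M = 1.47×10⁻³
  polycarbonate: M = 1.07×10⁻³
  maraging steel: M = 0.723×10⁻³
  brass: M = 0.537×10⁻³
Silicon nitride has the largest M.

silicon nitride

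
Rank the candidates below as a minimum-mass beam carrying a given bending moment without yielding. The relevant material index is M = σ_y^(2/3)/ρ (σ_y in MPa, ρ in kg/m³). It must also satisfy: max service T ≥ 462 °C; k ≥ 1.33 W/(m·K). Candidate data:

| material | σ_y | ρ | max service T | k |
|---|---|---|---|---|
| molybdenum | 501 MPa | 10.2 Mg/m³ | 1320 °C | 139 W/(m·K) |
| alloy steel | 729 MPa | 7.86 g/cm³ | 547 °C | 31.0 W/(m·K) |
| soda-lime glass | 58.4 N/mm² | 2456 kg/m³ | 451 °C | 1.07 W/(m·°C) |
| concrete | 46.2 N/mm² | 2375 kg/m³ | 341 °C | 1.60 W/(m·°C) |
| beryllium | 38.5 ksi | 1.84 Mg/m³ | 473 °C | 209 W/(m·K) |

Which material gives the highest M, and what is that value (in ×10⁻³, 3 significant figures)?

beryllium, M = 22.4×10⁻³

Screen on constraints: max service T ≥ 462 °C; k ≥ 1.33 W/(m·K). Survivors: molybdenum, alloy steel, beryllium.
Convert each candidate to consistent units, then evaluate M:
  molybdenum: σ_y = 501.0 MPa, ρ = 10200 kg/m³
  alloy steel: σ_y = 729.0 MPa, ρ = 7860 kg/m³
  beryllium: σ_y = 265.4 MPa, ρ = 1840 kg/m³
  beryllium: M = 22.4×10⁻³
  alloy steel: M = 10.3×10⁻³
  molybdenum: M = 6.18×10⁻³
Beryllium ranks first.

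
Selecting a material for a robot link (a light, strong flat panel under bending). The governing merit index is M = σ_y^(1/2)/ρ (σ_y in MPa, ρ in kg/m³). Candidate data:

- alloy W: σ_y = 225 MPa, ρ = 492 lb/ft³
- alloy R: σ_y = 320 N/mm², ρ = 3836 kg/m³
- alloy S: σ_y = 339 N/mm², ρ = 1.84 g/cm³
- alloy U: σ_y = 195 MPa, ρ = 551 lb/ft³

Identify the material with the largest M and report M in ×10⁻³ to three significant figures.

alloy S, M = 10.0×10⁻³

Convert each candidate to consistent units, then evaluate M:
  alloy W: σ_y = 225.0 MPa, ρ = 7881 kg/m³
  alloy R: σ_y = 320.0 MPa, ρ = 3836 kg/m³
  alloy S: σ_y = 339.0 MPa, ρ = 1840 kg/m³
  alloy U: σ_y = 195.0 MPa, ρ = 8826 kg/m³
  alloy S: M = 10.0×10⁻³
  alloy R: M = 4.66×10⁻³
  alloy W: M = 1.90×10⁻³
  alloy U: M = 1.58×10⁻³
The maximum is for alloy S.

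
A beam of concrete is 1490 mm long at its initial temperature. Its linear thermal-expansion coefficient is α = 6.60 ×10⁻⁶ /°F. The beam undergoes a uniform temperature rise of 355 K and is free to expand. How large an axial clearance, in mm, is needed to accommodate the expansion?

Convert α: 6.60×10⁻⁶/°F × (9/5) = 11.9×10⁻⁶/K.
ΔL = α·L₀·ΔT = 11.9×10⁻⁶ × 1490 mm × 355.0 K = 6.28 mm.

6.28 mm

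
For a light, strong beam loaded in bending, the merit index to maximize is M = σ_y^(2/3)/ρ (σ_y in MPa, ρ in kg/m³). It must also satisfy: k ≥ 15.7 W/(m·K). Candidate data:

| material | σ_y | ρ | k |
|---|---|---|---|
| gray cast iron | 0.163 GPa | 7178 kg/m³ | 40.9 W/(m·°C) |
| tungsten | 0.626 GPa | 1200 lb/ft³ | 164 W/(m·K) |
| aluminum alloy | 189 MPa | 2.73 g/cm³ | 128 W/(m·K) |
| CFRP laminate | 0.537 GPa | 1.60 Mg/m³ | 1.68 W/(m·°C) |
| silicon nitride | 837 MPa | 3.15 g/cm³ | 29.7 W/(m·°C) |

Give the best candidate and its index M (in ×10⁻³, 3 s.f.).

Screen on constraints: k ≥ 15.7 W/(m·K). Survivors: gray cast iron, tungsten, aluminum alloy, silicon nitride.
Putting every candidate on a common basis:
  gray cast iron: σ_y = 163.0 MPa, ρ = 7178 kg/m³
  tungsten: σ_y = 626.0 MPa, ρ = 19220 kg/m³
  aluminum alloy: σ_y = 189.0 MPa, ρ = 2730 kg/m³
  silicon nitride: σ_y = 837.0 MPa, ρ = 3150 kg/m³
  silicon nitride: M = 28.2×10⁻³
  aluminum alloy: M = 12.1×10⁻³
  gray cast iron: M = 4.16×10⁻³
  tungsten: M = 3.81×10⁻³
The maximum is for silicon nitride.

silicon nitride, M = 28.2×10⁻³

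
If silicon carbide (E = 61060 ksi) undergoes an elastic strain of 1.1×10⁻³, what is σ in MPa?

E = 61060 ksi = 421.0 GPa.
σ = E·ε = 421000 MPa × 1.1×10⁻³ = 463 MPa.

463 MPa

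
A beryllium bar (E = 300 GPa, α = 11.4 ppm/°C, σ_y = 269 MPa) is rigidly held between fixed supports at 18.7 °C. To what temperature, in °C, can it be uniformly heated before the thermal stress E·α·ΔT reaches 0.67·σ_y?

71.4 °C

E·α·ΔT = 180.2 MPa ⇒ ΔT = 180.2 / (300.0×10³ × 11.4×10⁻⁶) = 52.70 K.
T = 18.7 + 52.70 = 71.40 °C.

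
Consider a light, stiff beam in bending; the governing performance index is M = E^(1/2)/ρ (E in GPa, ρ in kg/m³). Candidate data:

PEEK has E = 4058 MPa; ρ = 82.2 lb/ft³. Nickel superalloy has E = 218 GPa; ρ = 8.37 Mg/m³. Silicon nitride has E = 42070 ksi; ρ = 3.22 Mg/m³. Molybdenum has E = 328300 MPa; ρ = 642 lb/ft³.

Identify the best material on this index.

silicon nitride

Normalizing units and computing the index:
  PEEK: E = 4.058 GPa, ρ = 1317 kg/m³
  nickel superalloy: E = 218.0 GPa, ρ = 8370 kg/m³
  silicon nitride: E = 290.1 GPa, ρ = 3220 kg/m³
  molybdenum: E = 328.3 GPa, ρ = 10280 kg/m³
  silicon nitride: M = 5.29×10⁻³
  nickel superalloy: M = 1.76×10⁻³
  molybdenum: M = 1.76×10⁻³
  PEEK: M = 1.53×10⁻³
Silicon nitride has the largest M.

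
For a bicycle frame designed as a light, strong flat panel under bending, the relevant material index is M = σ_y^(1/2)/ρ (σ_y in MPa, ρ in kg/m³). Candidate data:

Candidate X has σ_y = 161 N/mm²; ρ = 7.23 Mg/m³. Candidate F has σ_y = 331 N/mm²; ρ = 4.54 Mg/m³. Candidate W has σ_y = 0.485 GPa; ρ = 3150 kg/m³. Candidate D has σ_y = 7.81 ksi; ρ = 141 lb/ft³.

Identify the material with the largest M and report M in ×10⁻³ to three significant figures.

candidate W, M = 6.99×10⁻³

Putting every candidate on a common basis:
  candidate X: σ_y = 161.0 MPa, ρ = 7230 kg/m³
  candidate F: σ_y = 331.0 MPa, ρ = 4540 kg/m³
  candidate W: σ_y = 485.0 MPa, ρ = 3150 kg/m³
  candidate D: σ_y = 53.85 MPa, ρ = 2259 kg/m³
  candidate W: M = 6.99×10⁻³
  candidate F: M = 4.01×10⁻³
  candidate D: M = 3.25×10⁻³
  candidate X: M = 1.75×10⁻³
Highest index: candidate W.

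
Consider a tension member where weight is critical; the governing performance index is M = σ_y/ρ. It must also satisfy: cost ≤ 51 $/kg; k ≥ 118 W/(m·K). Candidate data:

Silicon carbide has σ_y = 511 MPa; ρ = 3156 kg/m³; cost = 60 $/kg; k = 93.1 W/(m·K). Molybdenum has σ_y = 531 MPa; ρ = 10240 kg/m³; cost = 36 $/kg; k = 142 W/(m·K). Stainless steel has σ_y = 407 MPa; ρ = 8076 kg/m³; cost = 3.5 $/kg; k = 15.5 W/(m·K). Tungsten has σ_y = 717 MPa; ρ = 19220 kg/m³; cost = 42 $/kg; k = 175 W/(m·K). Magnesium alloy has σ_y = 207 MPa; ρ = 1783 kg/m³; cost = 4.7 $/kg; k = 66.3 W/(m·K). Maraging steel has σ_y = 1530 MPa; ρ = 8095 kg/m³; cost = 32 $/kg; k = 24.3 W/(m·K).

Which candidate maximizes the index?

molybdenum

Screen on constraints: cost ≤ 51 $/kg; k ≥ 118 W/(m·K). Survivors: molybdenum, tungsten.
Computing M directly (units already consistent):
  molybdenum: M = 51.9 kN·m/kg
  tungsten: M = 37.3 kN·m/kg
Highest index: molybdenum.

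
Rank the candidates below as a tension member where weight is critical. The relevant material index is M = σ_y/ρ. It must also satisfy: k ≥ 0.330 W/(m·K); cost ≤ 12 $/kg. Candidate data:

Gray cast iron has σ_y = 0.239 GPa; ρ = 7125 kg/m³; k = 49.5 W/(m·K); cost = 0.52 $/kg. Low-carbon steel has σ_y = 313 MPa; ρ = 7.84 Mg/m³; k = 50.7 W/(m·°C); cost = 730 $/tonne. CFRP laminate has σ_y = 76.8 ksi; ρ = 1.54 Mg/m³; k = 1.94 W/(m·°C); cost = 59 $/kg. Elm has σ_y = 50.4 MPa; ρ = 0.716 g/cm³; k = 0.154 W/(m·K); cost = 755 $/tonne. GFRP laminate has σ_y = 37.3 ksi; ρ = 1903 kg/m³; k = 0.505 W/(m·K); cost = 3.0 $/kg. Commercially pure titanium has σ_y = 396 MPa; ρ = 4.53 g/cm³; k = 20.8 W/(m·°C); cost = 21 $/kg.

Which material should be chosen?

GFRP laminate

Screen on constraints: k ≥ 0.330 W/(m·K); cost ≤ 12 $/kg. Survivors: gray cast iron, low-carbon steel, GFRP laminate.
After converting to SI:
  gray cast iron: σ_y = 239.0 MPa, ρ = 7125 kg/m³
  low-carbon steel: σ_y = 313.0 MPa, ρ = 7840 kg/m³
  GFRP laminate: σ_y = 257.2 MPa, ρ = 1903 kg/m³
  GFRP laminate: M = 135 kN·m/kg
  low-carbon steel: M = 39.9 kN·m/kg
  gray cast iron: M = 33.5 kN·m/kg
GFRP laminate has the largest M.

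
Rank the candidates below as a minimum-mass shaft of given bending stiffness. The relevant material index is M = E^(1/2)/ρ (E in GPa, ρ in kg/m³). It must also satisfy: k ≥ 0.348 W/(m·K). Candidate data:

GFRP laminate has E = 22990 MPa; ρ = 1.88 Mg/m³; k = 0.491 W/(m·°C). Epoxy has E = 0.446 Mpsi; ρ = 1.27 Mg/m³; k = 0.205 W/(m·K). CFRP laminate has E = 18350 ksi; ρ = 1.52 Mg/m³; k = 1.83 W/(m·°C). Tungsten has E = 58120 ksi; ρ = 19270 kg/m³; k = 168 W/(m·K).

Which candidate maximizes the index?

CFRP laminate

Screen on constraints: k ≥ 0.348 W/(m·K). Survivors: GFRP laminate, CFRP laminate, tungsten.
Convert each candidate to consistent units, then evaluate M:
  GFRP laminate: E = 22.99 GPa, ρ = 1880 kg/m³
  CFRP laminate: E = 126.5 GPa, ρ = 1520 kg/m³
  tungsten: E = 400.7 GPa, ρ = 19270 kg/m³
  CFRP laminate: M = 7.40×10⁻³
  GFRP laminate: M = 2.55×10⁻³
  tungsten: M = 1.04×10⁻³
Highest index: CFRP laminate.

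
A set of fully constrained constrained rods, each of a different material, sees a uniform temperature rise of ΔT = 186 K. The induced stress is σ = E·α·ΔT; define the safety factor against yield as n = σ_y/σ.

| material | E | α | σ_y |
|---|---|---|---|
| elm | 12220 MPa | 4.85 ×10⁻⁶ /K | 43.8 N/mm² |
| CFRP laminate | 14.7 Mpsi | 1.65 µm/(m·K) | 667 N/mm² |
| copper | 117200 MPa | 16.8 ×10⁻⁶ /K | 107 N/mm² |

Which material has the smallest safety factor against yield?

copper

With everything in SI (GPa, ×10⁻⁶/K, MPa):
  elm: E = 12.22, α = 4.85, σ_y = 43.80 → σ = 11.0 MPa, n = 3.97
  CFRP laminate: E = 101.4, α = 1.65, σ_y = 667.0 → σ = 31.1 MPa, n = 21.4
  copper: E = 117.2, α = 16.8, σ_y = 107.0 → σ = 366 MPa, n = 0.292
Copper has the lowest safety factor, n = 0.292.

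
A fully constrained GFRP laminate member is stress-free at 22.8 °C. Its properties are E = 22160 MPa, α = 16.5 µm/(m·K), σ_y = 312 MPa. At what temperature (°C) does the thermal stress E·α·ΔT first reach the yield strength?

E = 22160 MPa = 22.16 GPa.
E·α·ΔT = 312.0 MPa ⇒ ΔT = 312.0 / (22.16×10³ × 16.5×10⁻⁶) = 853.3 K.
T = 22.8 + 853.3 = 876.1 °C.

876 °C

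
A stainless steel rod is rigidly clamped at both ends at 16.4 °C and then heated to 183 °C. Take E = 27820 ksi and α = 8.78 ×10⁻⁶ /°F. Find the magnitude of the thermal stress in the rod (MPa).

E = 27820 ksi = 191.8 GPa.
α = 8.78×10⁻⁶/°F × 9/5 = 15.8×10⁻⁶/K.
ΔT = 166.6 K. Constrained thermal stress σ = E·α·ΔT = 191.8×10³ MPa × 15.8×10⁻⁶ × 166.6 = 505 MPa (compressive).

505 MPa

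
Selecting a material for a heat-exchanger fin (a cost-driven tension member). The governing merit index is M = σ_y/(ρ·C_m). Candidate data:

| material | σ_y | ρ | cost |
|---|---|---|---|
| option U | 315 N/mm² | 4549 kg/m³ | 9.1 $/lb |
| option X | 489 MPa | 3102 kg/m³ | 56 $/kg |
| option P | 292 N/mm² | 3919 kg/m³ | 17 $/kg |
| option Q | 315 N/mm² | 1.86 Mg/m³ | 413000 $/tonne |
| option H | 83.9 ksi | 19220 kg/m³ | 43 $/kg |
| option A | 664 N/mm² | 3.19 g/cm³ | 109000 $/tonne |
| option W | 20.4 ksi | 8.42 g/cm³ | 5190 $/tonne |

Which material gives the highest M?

option P

After converting to SI:
  option U: σ_y = 315.0 MPa, ρ = 4549 kg/m³, cost = 20.06 $/kg
  option X: σ_y = 489.0 MPa, ρ = 3102 kg/m³, cost = 56.00 $/kg
  option P: σ_y = 292.0 MPa, ρ = 3919 kg/m³, cost = 17.00 $/kg
  option Q: σ_y = 315.0 MPa, ρ = 1860 kg/m³, cost = 413.0 $/kg
  option H: σ_y = 578.5 MPa, ρ = 19220 kg/m³, cost = 43.00 $/kg
  option A: σ_y = 664.0 MPa, ρ = 3190 kg/m³, cost = 109.0 $/kg
  option W: σ_y = 140.7 MPa, ρ = 8420 kg/m³, cost = 5.190 $/kg
  option P: M = 4.38 kN·m per $
  option U: M = 3.45 kN·m per $
  option W: M = 3.22 kN·m per $
  option X: M = 2.82 kN·m per $
  option A: M = 1.91 kN·m per $
  option H: M = 0.700 kN·m per $
  option Q: M = 0.410 kN·m per $
Option P ranks first.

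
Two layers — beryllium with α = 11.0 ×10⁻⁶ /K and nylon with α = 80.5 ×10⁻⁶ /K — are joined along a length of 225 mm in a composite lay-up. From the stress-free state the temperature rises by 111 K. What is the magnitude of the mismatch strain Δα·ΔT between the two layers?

Δα = |11.0 − 80.5|×10⁻⁶/K = 69.5×10⁻⁶/K.
Mismatch strain = Δα·ΔT = 69.5×10⁻⁶ × 111.0 = 7.71×10⁻³.

7.71×10⁻³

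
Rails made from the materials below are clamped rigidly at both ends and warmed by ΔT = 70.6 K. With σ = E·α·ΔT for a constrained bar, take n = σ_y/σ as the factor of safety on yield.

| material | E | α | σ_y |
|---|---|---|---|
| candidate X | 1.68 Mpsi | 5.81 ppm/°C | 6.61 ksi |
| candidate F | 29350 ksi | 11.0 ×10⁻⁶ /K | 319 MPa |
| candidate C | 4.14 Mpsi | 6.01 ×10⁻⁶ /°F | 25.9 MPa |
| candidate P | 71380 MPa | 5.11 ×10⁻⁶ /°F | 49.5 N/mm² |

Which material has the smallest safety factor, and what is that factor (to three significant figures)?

With everything in SI (GPa, ×10⁻⁶/K, MPa):
  candidate X: E = 11.58, α = 5.81, σ_y = 45.57 → σ = 4.75 MPa, n = 9.59
  candidate F: E = 202.4, α = 11.0, σ_y = 319.0 → σ = 157 MPa, n = 2.03
  candidate C: E = 28.54, α = 10.8, σ_y = 25.90 → σ = 21.8 MPa, n = 1.19
  candidate P: E = 71.38, α = 9.20, σ_y = 49.50 → σ = 46.4 MPa, n = 1.07
The minimum is candidate P at n = 1.07.

candidate P, n = 1.07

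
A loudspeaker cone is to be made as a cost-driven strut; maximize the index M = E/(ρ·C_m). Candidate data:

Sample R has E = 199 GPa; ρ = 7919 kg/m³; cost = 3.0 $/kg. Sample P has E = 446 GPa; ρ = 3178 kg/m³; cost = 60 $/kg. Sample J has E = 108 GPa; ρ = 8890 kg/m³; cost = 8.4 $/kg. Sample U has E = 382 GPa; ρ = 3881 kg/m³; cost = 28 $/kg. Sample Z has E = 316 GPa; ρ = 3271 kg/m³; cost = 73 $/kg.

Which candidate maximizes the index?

Evaluate M for each candidate:
  sample R: M = 8.38 MN·m per $
  sample U: M = 3.52 MN·m per $
  sample P: M = 2.34 MN·m per $
  sample J: M = 1.45 MN·m per $
  sample Z: M = 1.32 MN·m per $
Highest index: sample R.

sample R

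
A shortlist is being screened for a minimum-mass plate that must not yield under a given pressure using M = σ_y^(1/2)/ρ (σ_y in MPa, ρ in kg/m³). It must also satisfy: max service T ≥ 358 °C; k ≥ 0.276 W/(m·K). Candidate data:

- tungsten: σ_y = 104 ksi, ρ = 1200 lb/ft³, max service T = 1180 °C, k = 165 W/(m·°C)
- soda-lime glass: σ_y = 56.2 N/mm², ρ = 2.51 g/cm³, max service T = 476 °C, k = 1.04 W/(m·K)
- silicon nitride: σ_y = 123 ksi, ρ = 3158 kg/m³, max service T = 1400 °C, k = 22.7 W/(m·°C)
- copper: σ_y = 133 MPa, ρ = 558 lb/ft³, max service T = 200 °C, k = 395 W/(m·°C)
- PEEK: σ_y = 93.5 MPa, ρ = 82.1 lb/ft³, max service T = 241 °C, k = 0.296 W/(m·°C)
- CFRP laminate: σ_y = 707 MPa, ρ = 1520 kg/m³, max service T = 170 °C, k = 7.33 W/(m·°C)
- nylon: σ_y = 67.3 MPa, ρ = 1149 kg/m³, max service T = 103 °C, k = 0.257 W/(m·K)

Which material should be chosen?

Screen on constraints: max service T ≥ 358 °C; k ≥ 0.276 W/(m·K). Survivors: tungsten, soda-lime glass, silicon nitride.
Convert each candidate to consistent units, then evaluate M:
  tungsten: σ_y = 717.1 MPa, ρ = 19220 kg/m³
  soda-lime glass: σ_y = 56.20 MPa, ρ = 2510 kg/m³
  silicon nitride: σ_y = 848.1 MPa, ρ = 3158 kg/m³
  silicon nitride: M = 9.22×10⁻³
  soda-lime glass: M = 2.99×10⁻³
  tungsten: M = 1.39×10⁻³
Silicon nitride has the largest M.

silicon nitride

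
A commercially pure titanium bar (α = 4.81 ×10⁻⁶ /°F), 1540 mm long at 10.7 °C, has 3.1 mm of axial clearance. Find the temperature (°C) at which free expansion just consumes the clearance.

243 °C

α = 4.81×10⁻⁶/°F × 9/5 = 8.66×10⁻⁶/K.
α·L₀·ΔT = 3.1 mm ⇒ ΔT = 3.1 / (8.66×10⁻⁶ × 1540.0) = 232.5 K.
T = 10.7 + 232.5 = 243.2 °C.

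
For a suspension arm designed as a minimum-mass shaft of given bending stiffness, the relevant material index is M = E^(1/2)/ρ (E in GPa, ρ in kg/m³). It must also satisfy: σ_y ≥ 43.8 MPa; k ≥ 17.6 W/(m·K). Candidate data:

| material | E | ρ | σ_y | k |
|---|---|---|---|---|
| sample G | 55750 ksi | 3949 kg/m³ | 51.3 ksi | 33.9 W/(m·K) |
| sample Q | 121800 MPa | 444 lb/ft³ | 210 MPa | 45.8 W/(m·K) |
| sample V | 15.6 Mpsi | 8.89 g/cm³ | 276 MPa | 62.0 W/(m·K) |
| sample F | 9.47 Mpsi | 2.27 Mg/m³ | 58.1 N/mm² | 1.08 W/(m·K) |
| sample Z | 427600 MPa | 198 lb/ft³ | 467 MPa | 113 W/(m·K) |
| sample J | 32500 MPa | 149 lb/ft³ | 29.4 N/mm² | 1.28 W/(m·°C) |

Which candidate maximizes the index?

Screen on constraints: σ_y ≥ 43.8 MPa; k ≥ 17.6 W/(m·K). Survivors: sample G, sample Q, sample V, sample Z.
In SI units:
  sample G: E = 384.4 GPa, ρ = 3949 kg/m³
  sample Q: E = 121.8 GPa, ρ = 7112 kg/m³
  sample V: E = 107.6 GPa, ρ = 8890 kg/m³
  sample Z: E = 427.6 GPa, ρ = 3172 kg/m³
  sample Z: M = 6.52×10⁻³
  sample G: M = 4.96×10⁻³
  sample Q: M = 1.55×10⁻³
  sample V: M = 1.17×10⁻³
Highest index: sample Z.

sample Z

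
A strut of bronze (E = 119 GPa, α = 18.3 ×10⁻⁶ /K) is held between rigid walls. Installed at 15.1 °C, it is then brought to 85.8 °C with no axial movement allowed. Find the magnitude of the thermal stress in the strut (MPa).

154 MPa

ΔT = 70.70 K. Constrained thermal stress σ = E·α·ΔT = 119.0×10³ MPa × 18.3×10⁻⁶ × 70.70 = 154 MPa (compressive).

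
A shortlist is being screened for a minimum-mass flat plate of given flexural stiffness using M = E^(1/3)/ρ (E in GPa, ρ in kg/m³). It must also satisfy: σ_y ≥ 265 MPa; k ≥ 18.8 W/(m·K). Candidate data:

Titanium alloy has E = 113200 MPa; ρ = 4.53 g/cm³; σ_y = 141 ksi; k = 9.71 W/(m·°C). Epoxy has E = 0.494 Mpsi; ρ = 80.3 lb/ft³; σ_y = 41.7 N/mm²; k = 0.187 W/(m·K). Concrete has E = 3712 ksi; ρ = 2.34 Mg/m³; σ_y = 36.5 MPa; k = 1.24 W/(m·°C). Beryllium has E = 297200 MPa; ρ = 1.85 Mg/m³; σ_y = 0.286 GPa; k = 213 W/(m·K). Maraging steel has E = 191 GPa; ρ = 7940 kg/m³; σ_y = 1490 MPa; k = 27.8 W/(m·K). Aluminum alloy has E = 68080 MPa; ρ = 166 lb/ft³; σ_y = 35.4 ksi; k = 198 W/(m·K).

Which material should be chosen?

beryllium

Screen on constraints: σ_y ≥ 265 MPa; k ≥ 18.8 W/(m·K). Survivors: beryllium, maraging steel.
Normalizing units and computing the index:
  beryllium: E = 297.2 GPa, ρ = 1850 kg/m³
  maraging steel: E = 191.0 GPa, ρ = 7940 kg/m³
  beryllium: M = 3.61×10⁻³
  maraging steel: M = 0.725×10⁻³
The maximum is for beryllium.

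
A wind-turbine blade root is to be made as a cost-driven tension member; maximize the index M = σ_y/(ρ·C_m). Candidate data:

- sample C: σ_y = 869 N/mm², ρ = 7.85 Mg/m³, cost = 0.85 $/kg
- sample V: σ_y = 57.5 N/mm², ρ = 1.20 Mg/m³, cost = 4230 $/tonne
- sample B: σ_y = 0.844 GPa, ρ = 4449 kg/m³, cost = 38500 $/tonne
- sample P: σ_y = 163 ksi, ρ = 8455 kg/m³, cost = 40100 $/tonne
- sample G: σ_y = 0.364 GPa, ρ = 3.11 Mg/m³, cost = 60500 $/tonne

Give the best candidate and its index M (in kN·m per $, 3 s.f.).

sample C, M = 130 kN·m per $

Normalizing units and computing the index:
  sample C: σ_y = 869.0 MPa, ρ = 7850 kg/m³, cost = 0.8500 $/kg
  sample V: σ_y = 57.50 MPa, ρ = 1200 kg/m³, cost = 4.230 $/kg
  sample B: σ_y = 844.0 MPa, ρ = 4449 kg/m³, cost = 38.50 $/kg
  sample P: σ_y = 1124 MPa, ρ = 8455 kg/m³, cost = 40.10 $/kg
  sample G: σ_y = 364.0 MPa, ρ = 3110 kg/m³, cost = 60.50 $/kg
  sample C: M = 130 kN·m per $
  sample V: M = 11.3 kN·m per $
  sample B: M = 4.93 kN·m per $
  sample P: M = 3.31 kN·m per $
  sample G: M = 1.93 kN·m per $
The maximum is for sample C.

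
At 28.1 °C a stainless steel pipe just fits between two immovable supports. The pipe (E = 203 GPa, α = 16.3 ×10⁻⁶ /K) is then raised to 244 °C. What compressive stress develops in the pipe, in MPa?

ΔT = 215.9 K. Constrained thermal stress σ = E·α·ΔT = 203.0×10³ MPa × 16.3×10⁻⁶ × 215.9 = 714 MPa (compressive).

714 MPa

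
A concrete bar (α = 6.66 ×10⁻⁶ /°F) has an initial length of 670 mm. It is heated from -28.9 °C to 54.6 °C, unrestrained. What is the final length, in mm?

670.67 mm

Convert α: 6.66×10⁻⁶/°F × (9/5) = 12.0×10⁻⁶/K.
ΔT = 54.6 − (-28.9) = 83.50 K.
ΔL = α·L₀·ΔT = 12.0×10⁻⁶ × 670 mm × 83.50 K = 0.671 mm.
L = L₀ + ΔL = 670 + 0.671 = 670.67 mm.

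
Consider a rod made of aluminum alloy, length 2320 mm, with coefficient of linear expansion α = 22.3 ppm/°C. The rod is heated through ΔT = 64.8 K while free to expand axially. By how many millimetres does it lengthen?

3.35 mm

ΔL = α·L₀·ΔT = 22.3×10⁻⁶ × 2320 mm × 64.80 K = 3.35 mm.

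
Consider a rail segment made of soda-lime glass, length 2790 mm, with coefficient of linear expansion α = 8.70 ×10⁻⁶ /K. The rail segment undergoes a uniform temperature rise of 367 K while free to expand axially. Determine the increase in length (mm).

8.91 mm

ΔL = α·L₀·ΔT = 8.70×10⁻⁶ × 2790 mm × 367.0 K = 8.91 mm.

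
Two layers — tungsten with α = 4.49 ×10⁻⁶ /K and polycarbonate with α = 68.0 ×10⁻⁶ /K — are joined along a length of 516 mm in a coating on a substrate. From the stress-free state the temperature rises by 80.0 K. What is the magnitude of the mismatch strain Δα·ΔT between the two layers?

5.08×10⁻³

Δα = |4.49 − 68.0|×10⁻⁶/K = 63.5×10⁻⁶/K.
Mismatch strain = Δα·ΔT = 63.5×10⁻⁶ × 80.0 = 5.08×10⁻³.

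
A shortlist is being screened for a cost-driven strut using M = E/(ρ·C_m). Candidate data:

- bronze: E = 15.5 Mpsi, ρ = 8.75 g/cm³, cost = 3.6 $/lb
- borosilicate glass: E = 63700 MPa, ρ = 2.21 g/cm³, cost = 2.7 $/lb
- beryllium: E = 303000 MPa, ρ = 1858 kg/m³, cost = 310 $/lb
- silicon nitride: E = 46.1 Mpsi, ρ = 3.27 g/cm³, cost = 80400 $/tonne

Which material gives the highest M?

Convert each candidate to consistent units, then evaluate M:
  bronze: E = 106.9 GPa, ρ = 8750 kg/m³, cost = 7.937 $/kg
  borosilicate glass: E = 63.70 GPa, ρ = 2210 kg/m³, cost = 5.952 $/kg
  beryllium: E = 303.0 GPa, ρ = 1858 kg/m³, cost = 683.4 $/kg
  silicon nitride: E = 317.8 GPa, ρ = 3270 kg/m³, cost = 80.40 $/kg
  borosilicate glass: M = 4.84 MN·m per $
  bronze: M = 1.54 MN·m per $
  silicon nitride: M = 1.21 MN·m per $
  beryllium: M = 0.239 MN·m per $
The maximum is for borosilicate glass.

borosilicate glass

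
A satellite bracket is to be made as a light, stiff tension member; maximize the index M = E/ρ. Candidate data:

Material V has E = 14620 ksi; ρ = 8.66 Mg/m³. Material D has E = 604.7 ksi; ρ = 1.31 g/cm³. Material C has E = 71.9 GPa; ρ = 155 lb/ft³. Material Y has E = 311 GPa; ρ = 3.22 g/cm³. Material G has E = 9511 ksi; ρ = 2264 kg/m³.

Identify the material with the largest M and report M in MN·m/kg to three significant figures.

In SI units:
  material V: E = 100.8 GPa, ρ = 8660 kg/m³
  material D: E = 4.169 GPa, ρ = 1310 kg/m³
  material C: E = 71.90 GPa, ρ = 2483 kg/m³
  material Y: E = 311.0 GPa, ρ = 3220 kg/m³
  material G: E = 65.58 GPa, ρ = 2264 kg/m³
  material Y: M = 96.6 MN·m/kg
  material G: M = 29.0 MN·m/kg
  material C: M = 29.0 MN·m/kg
  material V: M = 11.6 MN·m/kg
  material D: M = 3.18 MN·m/kg
Material Y has the largest M.

material Y, M = 96.6 MN·m/kg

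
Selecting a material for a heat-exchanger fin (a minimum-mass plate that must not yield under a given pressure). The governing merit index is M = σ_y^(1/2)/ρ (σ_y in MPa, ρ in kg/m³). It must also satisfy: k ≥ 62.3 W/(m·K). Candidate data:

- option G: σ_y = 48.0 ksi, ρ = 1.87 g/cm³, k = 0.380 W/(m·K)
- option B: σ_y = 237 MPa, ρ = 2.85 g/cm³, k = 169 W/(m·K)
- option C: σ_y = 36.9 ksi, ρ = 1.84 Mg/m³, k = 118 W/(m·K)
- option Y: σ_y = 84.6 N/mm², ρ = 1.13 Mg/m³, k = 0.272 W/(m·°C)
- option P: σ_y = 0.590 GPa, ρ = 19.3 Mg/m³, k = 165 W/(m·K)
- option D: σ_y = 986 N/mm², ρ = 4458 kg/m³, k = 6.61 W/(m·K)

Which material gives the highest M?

Screen on constraints: k ≥ 62.3 W/(m·K). Survivors: option B, option C, option P.
In SI units:
  option B: σ_y = 237.0 MPa, ρ = 2850 kg/m³
  option C: σ_y = 254.4 MPa, ρ = 1840 kg/m³
  option P: σ_y = 590.0 MPa, ρ = 19300 kg/m³
  option C: M = 8.67×10⁻³
  option B: M = 5.40×10⁻³
  option P: M = 1.26×10⁻³
Option C has the largest M.

option C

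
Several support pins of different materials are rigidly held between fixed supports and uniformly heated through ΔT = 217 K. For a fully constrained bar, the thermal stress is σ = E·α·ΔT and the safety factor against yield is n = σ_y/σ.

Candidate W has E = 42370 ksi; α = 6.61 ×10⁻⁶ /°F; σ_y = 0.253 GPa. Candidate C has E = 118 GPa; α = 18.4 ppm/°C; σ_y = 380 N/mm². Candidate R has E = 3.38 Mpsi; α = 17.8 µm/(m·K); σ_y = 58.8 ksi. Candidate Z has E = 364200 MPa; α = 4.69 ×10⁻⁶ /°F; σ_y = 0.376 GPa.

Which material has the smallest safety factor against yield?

With everything in SI (GPa, ×10⁻⁶/K, MPa):
  candidate W: E = 292.1, α = 11.9, σ_y = 253.0 → σ = 754 MPa, n = 0.335
  candidate C: E = 118.0, α = 18.4, σ_y = 380.0 → σ = 471 MPa, n = 0.807
  candidate R: E = 23.30, α = 17.8, σ_y = 405.4 → σ = 90.0 MPa, n = 4.50
  candidate Z: E = 364.2, α = 8.44, σ_y = 376.0 → σ = 667 MPa, n = 0.564
The minimum is candidate W at n = 0.335.

candidate W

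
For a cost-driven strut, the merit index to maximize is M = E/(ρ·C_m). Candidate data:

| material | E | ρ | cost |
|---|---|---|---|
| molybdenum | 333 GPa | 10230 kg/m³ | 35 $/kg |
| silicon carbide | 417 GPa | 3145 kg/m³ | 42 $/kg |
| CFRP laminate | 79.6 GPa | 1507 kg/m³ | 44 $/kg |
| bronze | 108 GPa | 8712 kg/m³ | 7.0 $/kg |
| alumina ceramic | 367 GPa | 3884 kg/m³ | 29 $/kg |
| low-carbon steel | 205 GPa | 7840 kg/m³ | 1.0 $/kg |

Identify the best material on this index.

Per-candidate index values:
  low-carbon steel: M = 26.1 MN·m per $
  alumina ceramic: M = 3.26 MN·m per $
  silicon carbide: M = 3.16 MN·m per $
  bronze: M = 1.77 MN·m per $
  CFRP laminate: M = 1.20 MN·m per $
  molybdenum: M = 0.930 MN·m per $
Highest index: low-carbon steel.

low-carbon steel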